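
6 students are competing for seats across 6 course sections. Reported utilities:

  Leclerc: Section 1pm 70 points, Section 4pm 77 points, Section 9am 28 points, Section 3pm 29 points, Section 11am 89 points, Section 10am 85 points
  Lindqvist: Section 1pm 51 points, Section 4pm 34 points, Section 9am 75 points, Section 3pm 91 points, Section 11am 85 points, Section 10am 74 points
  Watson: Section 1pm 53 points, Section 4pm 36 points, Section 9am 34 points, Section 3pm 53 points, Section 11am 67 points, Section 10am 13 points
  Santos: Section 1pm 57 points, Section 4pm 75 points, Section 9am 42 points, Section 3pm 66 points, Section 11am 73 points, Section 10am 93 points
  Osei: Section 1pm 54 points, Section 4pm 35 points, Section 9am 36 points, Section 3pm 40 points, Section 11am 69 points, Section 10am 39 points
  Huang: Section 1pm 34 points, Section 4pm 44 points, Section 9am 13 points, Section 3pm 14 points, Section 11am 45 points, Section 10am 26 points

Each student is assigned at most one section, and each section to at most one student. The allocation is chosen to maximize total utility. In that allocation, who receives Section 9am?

Lindqvist receives Section 9am.

Treat this as an assignment problem: match each student to one section.
Optimal: Leclerc→Section 11am (89 points), Lindqvist→Section 9am (75 points), Watson→Section 3pm (53 points), Santos→Section 10am (93 points), Osei→Section 1pm (54 points), Huang→Section 4pm (44 points) — total 89+75+53+93+54+44 = 408 points.
Column-greedy (each section in turn goes to its best remaining student) gives 368 points, worse by 40.
Swapping Lindqvist↔Huang (Lindqvist→Section 4pm 34 points, Huang→Section 9am 13 points) loses 72.
Checked against all permutations: 408 points is optimal.
Lindqvist's own top section is Section 3pm (91 points), but forcing Lindqvist→Section 3pm and reassigning the rest optimally gives only 406 points — worse by 2.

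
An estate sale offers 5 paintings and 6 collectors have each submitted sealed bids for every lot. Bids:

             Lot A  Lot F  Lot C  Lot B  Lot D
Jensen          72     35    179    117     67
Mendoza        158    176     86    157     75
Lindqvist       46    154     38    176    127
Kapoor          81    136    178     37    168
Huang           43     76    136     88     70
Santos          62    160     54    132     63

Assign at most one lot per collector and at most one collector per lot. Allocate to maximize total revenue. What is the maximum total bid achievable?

Max total: $841

Optimal: Mendoza→Lot A ($158), Santos→Lot F ($160), Jensen→Lot C ($179), Lindqvist→Lot B ($176), Kapoor→Lot D ($168) — total 158+160+179+176+168 = $841.
Row-greedy (each collector in turn takes its best remaining lot) gives $742, worse by 99.
Next-best assignment: Mendoza→Lot A, Santos→Lot F, Huang→Lot C, Lindqvist→Lot B, Kapoor→Lot D = $798.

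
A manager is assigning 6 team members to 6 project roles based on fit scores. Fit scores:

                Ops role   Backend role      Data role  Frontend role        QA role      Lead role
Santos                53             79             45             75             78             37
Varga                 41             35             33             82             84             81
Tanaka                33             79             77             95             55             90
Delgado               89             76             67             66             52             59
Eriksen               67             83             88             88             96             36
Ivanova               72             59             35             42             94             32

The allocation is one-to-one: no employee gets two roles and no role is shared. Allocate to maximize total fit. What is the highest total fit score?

Optimal: Santos→Backend role (79 pts), Varga→Lead role (81 pts), Tanaka→Frontend role (95 pts), Delgado→Ops role (89 pts), Eriksen→Data role (88 pts), Ivanova→QA role (94 pts) — total 79+81+95+89+88+94 = 526 pts.
Max-entry greedy (repeatedly take the single best remaining cell) gives 475 pts, worse by 51.
Swapping Ivanova↔Delgado (Ivanova→Ops role 72 pts, Delgado→QA role 52 pts) loses 59.
No other one-to-one assignment exceeds 526 pts.

Maximum total: 526 pts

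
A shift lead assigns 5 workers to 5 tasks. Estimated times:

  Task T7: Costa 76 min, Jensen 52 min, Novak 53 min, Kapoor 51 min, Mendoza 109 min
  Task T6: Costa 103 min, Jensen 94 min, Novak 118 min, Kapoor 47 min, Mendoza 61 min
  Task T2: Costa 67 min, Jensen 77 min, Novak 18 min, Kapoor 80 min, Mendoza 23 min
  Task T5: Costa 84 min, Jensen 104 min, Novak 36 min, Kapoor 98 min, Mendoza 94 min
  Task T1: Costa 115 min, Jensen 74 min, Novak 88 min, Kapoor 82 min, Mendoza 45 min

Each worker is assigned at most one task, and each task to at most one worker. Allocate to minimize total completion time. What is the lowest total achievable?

This is the linear assignment problem.
Optimal: Costa→Task T5 (84 min), Jensen→Task T7 (52 min), Novak→Task T2 (18 min), Kapoor→Task T6 (47 min), Mendoza→Task T1 (45 min) — total 84+52+18+47+45 = 246 min.
No other one-to-one assignment undercuts 246 min.

Min total: 246 min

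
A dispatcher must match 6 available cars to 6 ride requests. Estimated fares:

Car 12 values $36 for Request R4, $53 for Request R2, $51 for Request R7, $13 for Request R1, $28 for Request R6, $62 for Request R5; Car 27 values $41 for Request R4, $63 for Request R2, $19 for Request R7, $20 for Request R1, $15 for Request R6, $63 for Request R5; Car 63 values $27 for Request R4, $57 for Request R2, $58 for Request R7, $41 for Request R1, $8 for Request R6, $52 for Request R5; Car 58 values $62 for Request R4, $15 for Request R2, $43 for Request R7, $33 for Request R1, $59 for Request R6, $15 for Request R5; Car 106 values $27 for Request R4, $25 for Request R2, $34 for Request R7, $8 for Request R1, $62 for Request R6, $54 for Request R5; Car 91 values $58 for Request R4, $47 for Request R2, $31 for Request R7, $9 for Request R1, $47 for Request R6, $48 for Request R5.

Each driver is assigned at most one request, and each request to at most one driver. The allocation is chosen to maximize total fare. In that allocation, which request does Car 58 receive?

Car 58 receives Request R1.

Optimal: Car 12→Request R5 ($62), Car 27→Request R2 ($63), Car 63→Request R7 ($58), Car 58→Request R1 ($33), Car 106→Request R6 ($62), Car 91→Request R4 ($58) — total 62+63+58+33+62+58 = $336.
Column-greedy (each request in turn goes to its best remaining driver) gives $306, worse by 30.
Swapping Car 58↔Car 91 (Car 58→Request R4 $62, Car 91→Request R1 $9) loses 20.
Every other assignment is strictly worse.
Car 58's own top request is Request R4 ($62), but forcing Car 58→Request R4 and reassigning the rest optimally gives only $327 — worse by 9.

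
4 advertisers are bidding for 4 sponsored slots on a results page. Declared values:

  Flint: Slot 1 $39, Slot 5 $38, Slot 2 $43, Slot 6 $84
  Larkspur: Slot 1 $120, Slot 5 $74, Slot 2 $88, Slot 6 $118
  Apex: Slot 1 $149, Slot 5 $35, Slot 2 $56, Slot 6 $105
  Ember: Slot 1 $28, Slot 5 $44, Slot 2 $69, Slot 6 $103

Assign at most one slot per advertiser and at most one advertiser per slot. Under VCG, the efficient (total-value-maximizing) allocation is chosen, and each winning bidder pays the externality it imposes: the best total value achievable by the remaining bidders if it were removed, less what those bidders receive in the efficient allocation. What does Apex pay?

Efficient allocation: Flint→Slot 5 ($38), Larkspur→Slot 2 ($88), Apex→Slot 1 ($149), Ember→Slot 6 ($103); total welfare W = $378.
Apex receives Slot 1 at value $149, so the others get W − 149 = $229.
Without Apex: best allocation of the remaining 3 bidders over all 4 slots is Flint→Slot 6 ($84), Larkspur→Slot 1 ($120), Ember→Slot 2 ($69), total $273.
VCG payment = (others' best without Apex) − (others' welfare with Apex) = 273 − 229 = $44.

Apex pays $44.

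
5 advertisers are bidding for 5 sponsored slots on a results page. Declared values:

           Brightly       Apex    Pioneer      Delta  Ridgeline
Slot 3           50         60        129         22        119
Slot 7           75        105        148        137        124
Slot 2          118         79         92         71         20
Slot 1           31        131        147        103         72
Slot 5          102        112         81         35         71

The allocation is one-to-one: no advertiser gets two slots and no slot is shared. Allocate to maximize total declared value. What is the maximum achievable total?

Treat this as an assignment problem: match each advertiser to one slot.
Optimal: Brightly→Slot 2 ($118), Apex→Slot 5 ($112), Pioneer→Slot 1 ($147), Delta→Slot 7 ($137), Ridgeline→Slot 3 ($119) — total 118+112+147+137+119 = $633.
Column-greedy (each slot in turn goes to its best remaining advertiser) gives $586, worse by 47.

Max total: $633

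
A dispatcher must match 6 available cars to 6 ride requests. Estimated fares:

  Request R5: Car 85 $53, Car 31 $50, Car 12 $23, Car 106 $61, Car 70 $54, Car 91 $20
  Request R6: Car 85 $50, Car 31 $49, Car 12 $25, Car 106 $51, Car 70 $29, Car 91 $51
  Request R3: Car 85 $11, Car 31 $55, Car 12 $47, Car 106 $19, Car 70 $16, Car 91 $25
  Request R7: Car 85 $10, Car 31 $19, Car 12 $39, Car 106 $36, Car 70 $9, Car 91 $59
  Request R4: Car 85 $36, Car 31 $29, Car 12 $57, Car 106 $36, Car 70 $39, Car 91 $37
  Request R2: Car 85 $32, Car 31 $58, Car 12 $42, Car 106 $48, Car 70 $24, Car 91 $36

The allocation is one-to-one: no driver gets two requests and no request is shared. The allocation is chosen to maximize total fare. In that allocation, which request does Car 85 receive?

This is a one-to-one assignment (maximum-weight bipartite matching).
Optimal: Car 85→Request R6 ($50), Car 31→Request R3 ($55), Car 12→Request R4 ($57), Car 106→Request R2 ($48), Car 70→Request R5 ($54), Car 91→Request R7 ($59) — total 50+55+57+48+54+59 = $323.
Next-best assignment: Car 85→Request R6, Car 31→Request R2, Car 12→Request R3, Car 106→Request R5, Car 70→Request R4, Car 91→Request R7 = $314.
Swapping Car 31↔Car 85 (Car 31→Request R6 $49, Car 85→Request R3 $11) loses 45.
Car 85's own top request is Request R5 ($53), but forcing Car 85→Request R5 and reassigning the rest optimally gives only $307 — worse by 16.

Car 85 receives Request R6.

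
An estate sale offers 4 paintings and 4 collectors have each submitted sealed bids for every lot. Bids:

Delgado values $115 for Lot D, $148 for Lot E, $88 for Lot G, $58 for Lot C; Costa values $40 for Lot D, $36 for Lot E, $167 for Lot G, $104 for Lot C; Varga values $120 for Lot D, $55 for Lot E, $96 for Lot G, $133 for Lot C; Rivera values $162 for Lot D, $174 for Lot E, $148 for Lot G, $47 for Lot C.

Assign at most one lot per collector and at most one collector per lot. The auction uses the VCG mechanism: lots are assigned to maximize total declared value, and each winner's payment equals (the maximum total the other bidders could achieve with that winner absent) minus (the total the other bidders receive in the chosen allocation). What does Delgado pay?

Efficient allocation: Delgado→Lot E ($148), Costa→Lot G ($167), Varga→Lot C ($133), Rivera→Lot D ($162); total welfare W = $610.
Delgado receives Lot E at value $148, so the others get W − 148 = $462.
Without Delgado: best allocation of the remaining 3 bidders over all 4 lots is Costa→Lot G ($167), Varga→Lot C ($133), Rivera→Lot E ($174), total $474.
VCG payment = (others' best without Delgado) − (others' welfare with Delgado) = 474 − 462 = $12.

Delgado pays $12.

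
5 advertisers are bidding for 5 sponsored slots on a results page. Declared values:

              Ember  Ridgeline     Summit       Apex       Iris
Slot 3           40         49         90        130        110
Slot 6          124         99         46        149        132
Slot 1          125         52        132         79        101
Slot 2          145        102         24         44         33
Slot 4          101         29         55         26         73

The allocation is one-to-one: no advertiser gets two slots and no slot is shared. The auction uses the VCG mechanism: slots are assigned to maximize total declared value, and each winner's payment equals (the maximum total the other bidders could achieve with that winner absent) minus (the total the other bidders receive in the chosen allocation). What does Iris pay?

Iris pays $41.

Efficient allocation: Ember→Slot 4 ($101), Ridgeline→Slot 2 ($102), Summit→Slot 1 ($132), Apex→Slot 3 ($130), Iris→Slot 6 ($132); total welfare W = $597.
Iris receives Slot 6 at value $132, so the others get W − 132 = $465.
Without Iris: best allocation of the remaining 4 bidders over all 5 slots is Ember→Slot 2 ($145), Ridgeline→Slot 6 ($99), Summit→Slot 1 ($132), Apex→Slot 3 ($130), total $506.
VCG payment = (others' best without Iris) − (others' welfare with Iris) = 506 − 465 = $41.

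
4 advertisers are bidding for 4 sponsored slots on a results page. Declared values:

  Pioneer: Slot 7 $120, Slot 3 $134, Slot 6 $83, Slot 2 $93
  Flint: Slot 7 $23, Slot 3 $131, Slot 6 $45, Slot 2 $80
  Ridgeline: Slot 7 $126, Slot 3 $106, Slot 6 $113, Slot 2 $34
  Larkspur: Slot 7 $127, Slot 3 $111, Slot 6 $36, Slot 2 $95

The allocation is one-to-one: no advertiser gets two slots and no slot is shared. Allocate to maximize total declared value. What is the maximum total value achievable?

Max total: $464

Optimal: Pioneer→Slot 2 ($93), Flint→Slot 3 ($131), Ridgeline→Slot 6 ($113), Larkspur→Slot 7 ($127) — total 93+131+113+127 = $464.
Max-entry greedy (repeatedly take the single best remaining cell) gives $454, worse by 10.
Next-best assignment: Pioneer→Slot 7, Flint→Slot 3, Ridgeline→Slot 6, Larkspur→Slot 2 = $459.
Swapping Ridgeline↔Larkspur (Ridgeline→Slot 7 $126, Larkspur→Slot 6 $36) loses 78.
Checked against all permutations: $464 is optimal.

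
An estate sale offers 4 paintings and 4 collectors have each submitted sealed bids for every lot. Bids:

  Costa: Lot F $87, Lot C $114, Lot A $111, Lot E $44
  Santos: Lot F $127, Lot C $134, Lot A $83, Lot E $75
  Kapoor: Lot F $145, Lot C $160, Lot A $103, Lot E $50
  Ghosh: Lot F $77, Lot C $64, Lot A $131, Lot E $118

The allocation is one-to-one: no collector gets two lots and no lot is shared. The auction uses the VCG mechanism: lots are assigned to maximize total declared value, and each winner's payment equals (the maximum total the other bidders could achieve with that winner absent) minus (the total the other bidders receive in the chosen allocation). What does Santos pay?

Santos pays $1.

Efficient allocation: Costa→Lot A ($111), Santos→Lot F ($127), Kapoor→Lot C ($160), Ghosh→Lot E ($118); total welfare W = $516.
Santos receives Lot F at value $127, so the others get W − 127 = $389.
Without Santos: best allocation of the remaining 3 bidders over all 4 lots is Costa→Lot C ($114), Kapoor→Lot F ($145), Ghosh→Lot A ($131), total $390.
VCG payment = (others' best without Santos) − (others' welfare with Santos) = 390 − 389 = $1.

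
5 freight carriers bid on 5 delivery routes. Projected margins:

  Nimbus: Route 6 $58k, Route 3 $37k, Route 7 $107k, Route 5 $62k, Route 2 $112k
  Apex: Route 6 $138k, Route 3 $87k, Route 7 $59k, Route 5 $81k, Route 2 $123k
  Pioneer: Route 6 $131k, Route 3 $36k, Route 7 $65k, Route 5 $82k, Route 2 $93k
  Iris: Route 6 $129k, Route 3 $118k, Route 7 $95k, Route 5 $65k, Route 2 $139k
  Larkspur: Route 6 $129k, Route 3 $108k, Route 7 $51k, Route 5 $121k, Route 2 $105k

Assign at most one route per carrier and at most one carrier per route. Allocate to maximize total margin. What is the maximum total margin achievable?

This is the linear assignment problem.
Optimal: Nimbus→Route 7 ($107k), Apex→Route 2 ($123k), Pioneer→Route 6 ($131k), Iris→Route 3 ($118k), Larkspur→Route 5 ($121k) — total 107+123+131+118+121 = $600k.
Row-greedy (each carrier in turn takes its best remaining route) gives $501k, worse by 99.

Max total: $600k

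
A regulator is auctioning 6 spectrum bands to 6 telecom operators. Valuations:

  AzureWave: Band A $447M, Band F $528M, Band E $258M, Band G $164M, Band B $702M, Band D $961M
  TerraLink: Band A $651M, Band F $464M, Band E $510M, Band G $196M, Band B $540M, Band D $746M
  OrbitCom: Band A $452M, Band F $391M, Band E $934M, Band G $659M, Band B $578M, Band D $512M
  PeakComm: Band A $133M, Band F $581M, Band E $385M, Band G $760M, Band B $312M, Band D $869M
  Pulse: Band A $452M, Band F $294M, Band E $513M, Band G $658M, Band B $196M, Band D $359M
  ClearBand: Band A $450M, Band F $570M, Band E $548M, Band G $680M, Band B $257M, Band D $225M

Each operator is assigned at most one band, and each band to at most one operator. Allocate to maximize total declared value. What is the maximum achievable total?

Maximum total: $4384M

Optimal: AzureWave→Band B ($702M), TerraLink→Band A ($651M), OrbitCom→Band E ($934M), PeakComm→Band D ($869M), Pulse→Band G ($658M), ClearBand→Band F ($570M) — total 702+651+934+869+658+570 = $4384M.
Row-greedy (each operator in turn takes its best remaining band) gives $3857M, worse by 527.
Every other assignment is strictly worse.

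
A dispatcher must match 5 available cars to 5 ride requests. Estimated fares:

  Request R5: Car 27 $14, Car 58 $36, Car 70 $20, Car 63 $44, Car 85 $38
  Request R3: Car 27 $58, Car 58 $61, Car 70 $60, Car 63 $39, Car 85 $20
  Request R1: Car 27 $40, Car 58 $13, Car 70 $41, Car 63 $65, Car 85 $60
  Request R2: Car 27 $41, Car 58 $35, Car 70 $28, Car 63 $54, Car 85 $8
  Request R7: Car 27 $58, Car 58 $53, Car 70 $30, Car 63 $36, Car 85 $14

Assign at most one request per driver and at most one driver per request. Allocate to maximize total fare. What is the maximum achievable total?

Optimal: Car 27→Request R7 ($58), Car 58→Request R5 ($36), Car 70→Request R3 ($60), Car 63→Request R2 ($54), Car 85→Request R1 ($60) — total 58+36+60+54+60 = $268.
Max-entry greedy (repeatedly take the single best remaining cell) gives $250, worse by 18.
Every other assignment is strictly worse.

Maximum total: $268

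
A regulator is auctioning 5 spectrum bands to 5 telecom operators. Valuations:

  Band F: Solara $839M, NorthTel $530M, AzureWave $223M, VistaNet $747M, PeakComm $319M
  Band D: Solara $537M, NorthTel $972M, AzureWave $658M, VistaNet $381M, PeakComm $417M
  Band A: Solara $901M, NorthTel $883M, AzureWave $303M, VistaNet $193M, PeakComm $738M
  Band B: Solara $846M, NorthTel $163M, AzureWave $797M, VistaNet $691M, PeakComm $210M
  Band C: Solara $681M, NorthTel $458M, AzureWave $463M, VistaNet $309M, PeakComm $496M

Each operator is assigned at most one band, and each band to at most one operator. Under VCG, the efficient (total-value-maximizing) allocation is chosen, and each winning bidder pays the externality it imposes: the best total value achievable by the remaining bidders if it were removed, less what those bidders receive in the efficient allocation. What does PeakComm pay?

PeakComm pays $220M.

Efficient allocation: Solara→Band C ($681M), NorthTel→Band D ($972M), AzureWave→Band B ($797M), VistaNet→Band F ($747M), PeakComm→Band A ($738M); total welfare W = $3935M.
PeakComm receives Band A at value $738M, so the others get W − 738 = $3197M.
Without PeakComm: best allocation of the remaining 4 bidders over all 5 bands is Solara→Band A ($901M), NorthTel→Band D ($972M), AzureWave→Band B ($797M), VistaNet→Band F ($747M), total $3417M.
VCG payment = (others' best without PeakComm) − (others' welfare with PeakComm) = 3417 − 3197 = $220M.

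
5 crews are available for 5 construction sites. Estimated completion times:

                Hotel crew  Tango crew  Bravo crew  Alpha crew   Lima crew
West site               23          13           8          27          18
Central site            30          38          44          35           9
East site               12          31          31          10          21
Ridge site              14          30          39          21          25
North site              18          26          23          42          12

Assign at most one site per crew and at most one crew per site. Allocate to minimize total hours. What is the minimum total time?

Minimum total: 67 hours

Optimal: Hotel crew→Ridge site (14 hours), Tango crew→North site (26 hours), Bravo crew→West site (8 hours), Alpha crew→East site (10 hours), Lima crew→Central site (9 hours) — total 14+26+8+10+9 = 67 hours.
Swapping Hotel crew↔Alpha crew (Hotel crew→East site 12 hours, Alpha crew→Ridge site 21 hours) adds 9.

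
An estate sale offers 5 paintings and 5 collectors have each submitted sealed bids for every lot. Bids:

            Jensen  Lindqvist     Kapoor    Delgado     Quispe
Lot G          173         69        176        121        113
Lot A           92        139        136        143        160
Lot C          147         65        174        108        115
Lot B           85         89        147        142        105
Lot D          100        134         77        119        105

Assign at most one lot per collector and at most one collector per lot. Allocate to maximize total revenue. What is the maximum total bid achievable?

Treat this as an assignment problem: match each collector to one lot.
Optimal: Jensen→Lot G ($173), Lindqvist→Lot D ($134), Kapoor→Lot C ($174), Delgado→Lot B ($142), Quispe→Lot A ($160) — total 173+134+174+142+160 = $783.
Next-best assignment: Jensen→Lot C, Lindqvist→Lot D, Kapoor→Lot G, Delgado→Lot B, Quispe→Lot A = $759.
Every other assignment is strictly worse.

Max total: $783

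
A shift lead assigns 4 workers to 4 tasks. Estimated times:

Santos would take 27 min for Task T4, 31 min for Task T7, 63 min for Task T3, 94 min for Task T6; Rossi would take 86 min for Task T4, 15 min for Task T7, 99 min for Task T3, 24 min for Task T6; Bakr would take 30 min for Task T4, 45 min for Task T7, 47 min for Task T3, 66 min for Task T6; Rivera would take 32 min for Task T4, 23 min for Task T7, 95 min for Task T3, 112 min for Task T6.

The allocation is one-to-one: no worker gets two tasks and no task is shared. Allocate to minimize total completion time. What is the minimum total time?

Optimal: Santos→Task T4 (27 min), Rossi→Task T6 (24 min), Bakr→Task T3 (47 min), Rivera→Task T7 (23 min) — total 27+24+47+23 = 121 min.
Every other assignment is strictly worse.

Minimum total: 121 min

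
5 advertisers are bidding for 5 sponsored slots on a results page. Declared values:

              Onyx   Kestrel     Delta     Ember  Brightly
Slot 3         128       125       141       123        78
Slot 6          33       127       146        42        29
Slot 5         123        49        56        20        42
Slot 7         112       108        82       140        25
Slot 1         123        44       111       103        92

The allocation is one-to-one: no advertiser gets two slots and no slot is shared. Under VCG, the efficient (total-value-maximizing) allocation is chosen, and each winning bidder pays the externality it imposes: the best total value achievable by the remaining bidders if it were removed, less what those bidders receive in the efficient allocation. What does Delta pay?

Efficient allocation: Onyx→Slot 5 ($123), Kestrel→Slot 3 ($125), Delta→Slot 6 ($146), Ember→Slot 7 ($140), Brightly→Slot 1 ($92); total welfare W = $626.
Delta receives Slot 6 at value $146, so the others get W − 146 = $480.
Without Delta: best allocation of the remaining 4 bidders over all 5 slots is Onyx→Slot 3 ($128), Kestrel→Slot 6 ($127), Ember→Slot 7 ($140), Brightly→Slot 1 ($92), total $487.
VCG payment = (others' best without Delta) − (others' welfare with Delta) = 487 − 480 = $7.

Delta pays $7.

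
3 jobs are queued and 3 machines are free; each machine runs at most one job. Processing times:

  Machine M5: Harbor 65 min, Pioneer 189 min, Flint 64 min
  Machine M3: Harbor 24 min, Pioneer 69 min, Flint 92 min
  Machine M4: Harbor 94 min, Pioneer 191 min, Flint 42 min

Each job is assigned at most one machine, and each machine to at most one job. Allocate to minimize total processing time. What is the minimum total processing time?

Min total: 176 min

This is a one-to-one assignment (minimum-cost bipartite matching).
Optimal: Harbor→Machine M5 (65 min), Pioneer→Machine M3 (69 min), Flint→Machine M4 (42 min) — total 65+69+42 = 176 min.
Min-entry greedy (repeatedly take the single cheapest remaining cell) gives 255 min, worse by 79.
Next-best assignment: Harbor→Machine M4, Pioneer→Machine M3, Flint→Machine M5 = 227 min.
Checked against all permutations: 176 min is optimal.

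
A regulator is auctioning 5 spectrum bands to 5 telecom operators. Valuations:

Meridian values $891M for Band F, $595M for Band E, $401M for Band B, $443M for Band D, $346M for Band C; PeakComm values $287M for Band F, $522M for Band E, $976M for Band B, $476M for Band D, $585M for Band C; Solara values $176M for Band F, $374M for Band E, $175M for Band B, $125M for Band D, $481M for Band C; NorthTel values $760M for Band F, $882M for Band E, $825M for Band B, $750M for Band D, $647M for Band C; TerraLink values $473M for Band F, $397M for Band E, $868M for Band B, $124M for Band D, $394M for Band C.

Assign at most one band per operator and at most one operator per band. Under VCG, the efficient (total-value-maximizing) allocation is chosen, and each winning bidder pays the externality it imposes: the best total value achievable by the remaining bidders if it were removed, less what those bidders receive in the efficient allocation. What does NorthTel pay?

NorthTel pays $46M.

Efficient allocation: Meridian→Band F ($891M), PeakComm→Band D ($476M), Solara→Band C ($481M), NorthTel→Band E ($882M), TerraLink→Band B ($868M); total welfare W = $3598M.
NorthTel receives Band E at value $882M, so the others get W − 882 = $2716M.
Without NorthTel: best allocation of the remaining 4 bidders over all 5 bands is Meridian→Band F ($891M), PeakComm→Band E ($522M), Solara→Band C ($481M), TerraLink→Band B ($868M), total $2762M.
VCG payment = (others' best without NorthTel) − (others' welfare with NorthTel) = 2762 − 2716 = $46M.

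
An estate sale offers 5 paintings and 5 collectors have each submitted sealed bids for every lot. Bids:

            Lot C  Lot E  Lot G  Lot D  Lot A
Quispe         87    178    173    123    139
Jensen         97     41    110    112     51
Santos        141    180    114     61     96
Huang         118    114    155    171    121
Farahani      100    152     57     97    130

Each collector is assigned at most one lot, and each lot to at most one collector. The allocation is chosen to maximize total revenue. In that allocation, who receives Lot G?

Quispe receives Lot G.

Optimal: Quispe→Lot G ($173), Jensen→Lot C ($97), Santos→Lot E ($180), Huang→Lot D ($171), Farahani→Lot A ($130) — total 173+97+180+171+130 = $751.
Column-greedy (each lot in turn goes to its best remaining collector) gives $716, worse by 35.
Next-best assignment: Quispe→Lot E, Jensen→Lot G, Santos→Lot C, Huang→Lot D, Farahani→Lot A = $730.
Swapping Jensen↔Quispe (Jensen→Lot G $110, Quispe→Lot C $87) loses 73.
Quispe's own top lot is Lot E ($178), but forcing Quispe→Lot E and reassigning the rest optimally gives only $730 — worse by 21.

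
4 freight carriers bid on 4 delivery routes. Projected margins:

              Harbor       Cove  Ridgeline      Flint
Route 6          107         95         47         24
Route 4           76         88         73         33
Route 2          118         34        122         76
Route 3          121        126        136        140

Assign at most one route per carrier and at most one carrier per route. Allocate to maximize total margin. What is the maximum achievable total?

Maximum total: $457k

This is the linear assignment problem.
Optimal: Harbor→Route 6 ($107k), Cove→Route 4 ($88k), Ridgeline→Route 2 ($122k), Flint→Route 3 ($140k) — total 107+88+122+140 = $457k.
Row-greedy (each carrier in turn takes its best remaining route) gives $371k, worse by 86.
Next-best assignment: Harbor→Route 4, Cove→Route 6, Ridgeline→Route 2, Flint→Route 3 = $433k.
Swapping Harbor↔Flint (Harbor→Route 3 $121k, Flint→Route 6 $24k) loses 102.
Checked against all permutations: $457k is optimal.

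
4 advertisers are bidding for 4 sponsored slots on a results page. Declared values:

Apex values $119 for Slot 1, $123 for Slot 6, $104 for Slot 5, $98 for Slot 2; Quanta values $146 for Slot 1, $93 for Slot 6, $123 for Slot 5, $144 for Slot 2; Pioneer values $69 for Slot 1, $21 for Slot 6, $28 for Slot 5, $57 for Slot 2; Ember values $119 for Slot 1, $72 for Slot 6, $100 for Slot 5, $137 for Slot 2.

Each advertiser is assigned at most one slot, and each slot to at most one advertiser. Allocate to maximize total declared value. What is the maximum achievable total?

Max total: $452

Optimal: Apex→Slot 6 ($123), Quanta→Slot 5 ($123), Pioneer→Slot 1 ($69), Ember→Slot 2 ($137) — total 123+123+69+137 = $452.
Column-greedy (each slot in turn goes to its best remaining advertiser) gives $426, worse by 26.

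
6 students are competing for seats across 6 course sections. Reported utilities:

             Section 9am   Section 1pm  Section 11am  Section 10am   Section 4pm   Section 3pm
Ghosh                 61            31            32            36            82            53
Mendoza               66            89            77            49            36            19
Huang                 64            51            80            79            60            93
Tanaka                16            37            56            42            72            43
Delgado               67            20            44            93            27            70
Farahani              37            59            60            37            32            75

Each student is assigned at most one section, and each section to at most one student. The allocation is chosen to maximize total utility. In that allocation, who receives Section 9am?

Ghosh receives Section 9am.

This is a one-to-one assignment (maximum-weight bipartite matching).
Optimal: Ghosh→Section 9am (61 points), Mendoza→Section 1pm (89 points), Huang→Section 11am (80 points), Tanaka→Section 4pm (72 points), Delgado→Section 10am (93 points), Farahani→Section 3pm (75 points) — total 61+89+80+72+93+75 = 470 points.
Max-entry greedy (repeatedly take the single best remaining cell) gives 433 points, worse by 37.
Next-best assignment: Ghosh→Section 9am, Mendoza→Section 1pm, Huang→Section 3pm, Tanaka→Section 4pm, Delgado→Section 10am, Farahani→Section 11am = 468 points.
Ghosh's own top section is Section 4pm (82 points), but forcing Ghosh→Section 4pm and reassigning the rest optimally gives only 459 points — worse by 11.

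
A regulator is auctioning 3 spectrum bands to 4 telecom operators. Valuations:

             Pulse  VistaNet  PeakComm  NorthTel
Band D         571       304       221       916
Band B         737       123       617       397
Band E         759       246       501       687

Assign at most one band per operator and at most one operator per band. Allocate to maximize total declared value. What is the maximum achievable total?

Optimal: NorthTel→Band D ($916M), PeakComm→Band B ($617M), Pulse→Band E ($759M) — total 916+617+759 = $2292M.
Row-greedy (each operator in turn takes its best remaining band) gives $1680M, worse by 612.
Swapping PeakComm↔Pulse (PeakComm→Band E $501M, Pulse→Band B $737M) loses 138.

Maximum total: $2292M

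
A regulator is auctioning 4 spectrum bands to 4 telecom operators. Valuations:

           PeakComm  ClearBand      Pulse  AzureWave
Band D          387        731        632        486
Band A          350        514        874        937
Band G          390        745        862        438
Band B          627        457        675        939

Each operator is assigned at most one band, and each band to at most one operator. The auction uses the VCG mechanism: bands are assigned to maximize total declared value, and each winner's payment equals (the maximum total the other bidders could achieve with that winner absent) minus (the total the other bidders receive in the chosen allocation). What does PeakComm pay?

PeakComm pays $28M.

Efficient allocation: PeakComm→Band B ($627M), ClearBand→Band D ($731M), Pulse→Band G ($862M), AzureWave→Band A ($937M); total welfare W = $3157M.
PeakComm receives Band B at value $627M, so the others get W − 627 = $2530M.
Without PeakComm: best allocation of the remaining 3 bidders over all 4 bands is ClearBand→Band G ($745M), Pulse→Band A ($874M), AzureWave→Band B ($939M), total $2558M.
VCG payment = (others' best without PeakComm) − (others' welfare with PeakComm) = 2558 − 2530 = $28M.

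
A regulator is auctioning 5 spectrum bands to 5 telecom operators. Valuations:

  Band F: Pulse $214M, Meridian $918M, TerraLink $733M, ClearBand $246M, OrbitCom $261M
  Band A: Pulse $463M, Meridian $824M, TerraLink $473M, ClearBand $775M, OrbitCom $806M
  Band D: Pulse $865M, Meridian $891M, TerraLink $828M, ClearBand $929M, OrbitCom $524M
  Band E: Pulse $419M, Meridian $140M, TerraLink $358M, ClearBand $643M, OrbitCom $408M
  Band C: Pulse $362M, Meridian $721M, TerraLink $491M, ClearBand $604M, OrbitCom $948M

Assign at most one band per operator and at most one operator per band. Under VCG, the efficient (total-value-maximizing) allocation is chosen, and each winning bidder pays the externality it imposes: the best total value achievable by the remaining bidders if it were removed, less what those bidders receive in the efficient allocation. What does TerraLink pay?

Efficient allocation: Pulse→Band D ($865M), Meridian→Band A ($824M), TerraLink→Band F ($733M), ClearBand→Band E ($643M), OrbitCom→Band C ($948M); total welfare W = $4013M.
TerraLink receives Band F at value $733M, so the others get W − 733 = $3280M.
Without TerraLink: best allocation of the remaining 4 bidders over all 5 bands is Pulse→Band D ($865M), Meridian→Band F ($918M), ClearBand→Band A ($775M), OrbitCom→Band C ($948M), total $3506M.
VCG payment = (others' best without TerraLink) − (others' welfare with TerraLink) = 3506 − 3280 = $226M.

TerraLink pays $226M.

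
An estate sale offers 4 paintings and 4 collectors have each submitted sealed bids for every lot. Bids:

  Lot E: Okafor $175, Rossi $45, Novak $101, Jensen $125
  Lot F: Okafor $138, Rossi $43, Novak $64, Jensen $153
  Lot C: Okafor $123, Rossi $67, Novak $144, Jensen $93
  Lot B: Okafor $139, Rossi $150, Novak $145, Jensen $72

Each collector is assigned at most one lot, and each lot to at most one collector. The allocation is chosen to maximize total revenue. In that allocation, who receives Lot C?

Optimal: Okafor→Lot E ($175), Rossi→Lot B ($150), Novak→Lot C ($144), Jensen→Lot F ($153) — total 175+150+144+153 = $622.
Next-best assignment: Okafor→Lot F, Rossi→Lot B, Novak→Lot C, Jensen→Lot E = $557.
Swapping Rossi↔Okafor (Rossi→Lot E $45, Okafor→Lot B $139) loses 141.
Every other assignment is strictly worse.
Novak's own top lot is Lot B ($145), but forcing Novak→Lot B and reassigning the rest optimally gives only $540 — worse by 82.

Novak receives Lot C.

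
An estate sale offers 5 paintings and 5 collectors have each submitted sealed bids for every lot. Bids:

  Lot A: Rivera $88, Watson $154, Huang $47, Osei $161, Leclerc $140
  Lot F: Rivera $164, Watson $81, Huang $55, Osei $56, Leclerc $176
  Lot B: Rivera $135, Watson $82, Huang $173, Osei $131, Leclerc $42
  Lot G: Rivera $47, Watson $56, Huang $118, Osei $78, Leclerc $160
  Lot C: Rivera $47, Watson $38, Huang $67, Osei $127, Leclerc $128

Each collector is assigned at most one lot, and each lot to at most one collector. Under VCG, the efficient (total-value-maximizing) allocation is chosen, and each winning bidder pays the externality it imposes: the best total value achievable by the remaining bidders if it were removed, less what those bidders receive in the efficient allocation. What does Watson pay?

Efficient allocation: Rivera→Lot F ($164), Watson→Lot A ($154), Huang→Lot B ($173), Osei→Lot C ($127), Leclerc→Lot G ($160); total welfare W = $778.
Watson receives Lot A at value $154, so the others get W − 154 = $624.
Without Watson: best allocation of the remaining 4 bidders over all 5 lots is Rivera→Lot F ($164), Huang→Lot B ($173), Osei→Lot A ($161), Leclerc→Lot G ($160), total $658.
VCG payment = (others' best without Watson) − (others' welfare with Watson) = 658 − 624 = $34.

Watson pays $34.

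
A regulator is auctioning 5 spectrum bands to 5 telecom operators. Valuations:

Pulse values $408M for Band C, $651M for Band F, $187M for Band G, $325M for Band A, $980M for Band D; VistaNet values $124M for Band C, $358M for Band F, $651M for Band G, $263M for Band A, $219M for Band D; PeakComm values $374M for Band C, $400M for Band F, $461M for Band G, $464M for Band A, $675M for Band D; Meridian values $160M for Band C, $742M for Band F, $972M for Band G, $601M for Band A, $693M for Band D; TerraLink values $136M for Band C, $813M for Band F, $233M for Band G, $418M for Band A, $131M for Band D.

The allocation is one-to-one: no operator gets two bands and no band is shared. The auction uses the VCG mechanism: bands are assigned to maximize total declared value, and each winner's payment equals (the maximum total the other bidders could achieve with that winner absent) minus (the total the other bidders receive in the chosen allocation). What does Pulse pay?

Efficient allocation: Pulse→Band D ($980M), VistaNet→Band G ($651M), PeakComm→Band C ($374M), Meridian→Band A ($601M), TerraLink→Band F ($813M); total welfare W = $3419M.
Pulse receives Band D at value $980M, so the others get W − 980 = $2439M.
Without Pulse: best allocation of the remaining 4 bidders over all 5 bands is VistaNet→Band G ($651M), PeakComm→Band D ($675M), Meridian→Band A ($601M), TerraLink→Band F ($813M), total $2740M.
VCG payment = (others' best without Pulse) − (others' welfare with Pulse) = 2740 − 2439 = $301M.

Pulse pays $301M.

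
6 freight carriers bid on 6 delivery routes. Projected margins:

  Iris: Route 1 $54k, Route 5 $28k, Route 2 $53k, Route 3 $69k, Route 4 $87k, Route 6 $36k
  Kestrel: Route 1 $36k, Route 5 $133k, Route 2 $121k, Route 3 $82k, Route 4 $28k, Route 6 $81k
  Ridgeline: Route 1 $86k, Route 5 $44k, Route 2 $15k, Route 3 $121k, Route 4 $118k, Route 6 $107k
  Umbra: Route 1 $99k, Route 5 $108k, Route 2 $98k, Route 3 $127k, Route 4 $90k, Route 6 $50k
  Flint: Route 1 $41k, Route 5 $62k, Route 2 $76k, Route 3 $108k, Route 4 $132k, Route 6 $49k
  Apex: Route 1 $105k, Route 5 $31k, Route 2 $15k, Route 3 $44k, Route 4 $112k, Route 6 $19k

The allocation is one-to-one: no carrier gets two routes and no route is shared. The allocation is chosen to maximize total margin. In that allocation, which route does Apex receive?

Optimal: Iris→Route 2 ($53k), Kestrel→Route 5 ($133k), Ridgeline→Route 6 ($107k), Umbra→Route 3 ($127k), Flint→Route 4 ($132k), Apex→Route 1 ($105k) — total 53+133+107+127+132+105 = $657k.
Row-greedy (each carrier in turn takes its best remaining route) gives $535k, worse by 122.
Apex's own top route is Route 4 ($112k), but forcing Apex→Route 4 and reassigning the rest optimally gives only $612k — worse by 45.

Apex receives Route 1.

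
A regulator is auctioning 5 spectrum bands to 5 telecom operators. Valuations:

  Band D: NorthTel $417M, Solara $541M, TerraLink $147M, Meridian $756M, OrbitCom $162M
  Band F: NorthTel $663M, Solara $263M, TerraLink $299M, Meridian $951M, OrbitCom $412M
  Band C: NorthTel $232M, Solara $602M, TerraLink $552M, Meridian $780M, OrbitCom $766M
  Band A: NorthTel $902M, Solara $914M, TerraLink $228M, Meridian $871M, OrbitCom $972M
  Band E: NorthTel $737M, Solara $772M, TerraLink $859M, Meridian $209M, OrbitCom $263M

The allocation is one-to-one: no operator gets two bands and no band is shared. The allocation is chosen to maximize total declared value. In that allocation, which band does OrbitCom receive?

OrbitCom receives Band C.

Optimal: NorthTel→Band A ($902M), Solara→Band D ($541M), TerraLink→Band E ($859M), Meridian→Band F ($951M), OrbitCom→Band C ($766M) — total 902+541+859+951+766 = $4019M.
Row-greedy (each operator in turn takes its best remaining band) gives $3339M, worse by 680.
Next-best assignment: NorthTel→Band F, Solara→Band A, TerraLink→Band E, Meridian→Band D, OrbitCom→Band C = $3958M.
Swapping Solara↔TerraLink (Solara→Band E $772M, TerraLink→Band D $147M) loses 481.
Checked against all permutations: $4019M is optimal.
OrbitCom's own top band is Band A ($972M), but forcing OrbitCom→Band A and reassigning the rest optimally gives only $3852M — worse by 167.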